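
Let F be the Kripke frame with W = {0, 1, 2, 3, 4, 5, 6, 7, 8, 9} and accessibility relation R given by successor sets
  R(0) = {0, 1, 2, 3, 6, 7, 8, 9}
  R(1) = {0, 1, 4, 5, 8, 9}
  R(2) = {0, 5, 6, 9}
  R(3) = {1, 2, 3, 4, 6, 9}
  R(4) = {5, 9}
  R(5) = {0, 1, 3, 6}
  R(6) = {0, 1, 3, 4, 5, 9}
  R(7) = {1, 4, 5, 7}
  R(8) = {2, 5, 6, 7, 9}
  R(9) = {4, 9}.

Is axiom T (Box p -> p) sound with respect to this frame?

Axiom T corresponds to the accessibility relation being reflexive.
Reflexive: no — 2 is not related to itself.

No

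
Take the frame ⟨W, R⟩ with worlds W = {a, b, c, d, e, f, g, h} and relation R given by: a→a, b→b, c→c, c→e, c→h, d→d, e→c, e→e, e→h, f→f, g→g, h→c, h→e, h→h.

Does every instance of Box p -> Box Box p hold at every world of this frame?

Yes

The schema 4 characterises exactly the transitive frames.
Transitive: yes — every two-step R-path is closed by a direct edge.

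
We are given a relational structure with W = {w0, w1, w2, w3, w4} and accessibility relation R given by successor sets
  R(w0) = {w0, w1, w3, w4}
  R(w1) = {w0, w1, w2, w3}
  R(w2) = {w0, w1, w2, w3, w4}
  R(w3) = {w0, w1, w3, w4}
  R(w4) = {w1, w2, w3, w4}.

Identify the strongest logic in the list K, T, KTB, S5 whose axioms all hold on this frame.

Reflexive (axiom T): yes — every world is R-related to itself.
Symmetric (axiom B): no — w0 R w4 but not w4 R w0.
Euclidean (axiom 5): no — w0 R w1 and w0 R w4, but not w1 R w4.
So F validates K, T; KTB would additionally require R to be symmetric. The strongest is T.

T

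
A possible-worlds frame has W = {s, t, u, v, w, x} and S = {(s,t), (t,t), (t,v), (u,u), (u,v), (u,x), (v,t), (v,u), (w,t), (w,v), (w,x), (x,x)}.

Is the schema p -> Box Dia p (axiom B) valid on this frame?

Axiom B corresponds to the accessibility relation being symmetric.
Symmetric: no — s S t but not t S s.

No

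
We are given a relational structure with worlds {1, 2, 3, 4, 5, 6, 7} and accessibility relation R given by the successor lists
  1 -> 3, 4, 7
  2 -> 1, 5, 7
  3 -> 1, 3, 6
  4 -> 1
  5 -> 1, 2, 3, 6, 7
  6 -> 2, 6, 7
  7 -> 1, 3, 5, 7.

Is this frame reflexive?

Reflexive: no — 1 is not related to itself.

No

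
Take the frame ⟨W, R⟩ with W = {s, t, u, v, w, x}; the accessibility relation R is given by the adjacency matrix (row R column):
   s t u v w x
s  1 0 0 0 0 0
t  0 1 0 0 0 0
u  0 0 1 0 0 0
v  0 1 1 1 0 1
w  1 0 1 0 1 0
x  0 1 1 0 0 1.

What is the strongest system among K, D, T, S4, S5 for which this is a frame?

S4

Serial (axiom D): yes — every world has a successor (e.g. s R s).
Reflexive (axiom T): yes — every world is R-related to itself.
Transitive (axiom 4): yes — every two-step R-path is closed by a direct edge.
Euclidean (axiom 5): no — v R t and v R u, but not t R u.
So F validates K, D, T, S4; S5 would additionally require R to be Euclidean. The strongest is S4.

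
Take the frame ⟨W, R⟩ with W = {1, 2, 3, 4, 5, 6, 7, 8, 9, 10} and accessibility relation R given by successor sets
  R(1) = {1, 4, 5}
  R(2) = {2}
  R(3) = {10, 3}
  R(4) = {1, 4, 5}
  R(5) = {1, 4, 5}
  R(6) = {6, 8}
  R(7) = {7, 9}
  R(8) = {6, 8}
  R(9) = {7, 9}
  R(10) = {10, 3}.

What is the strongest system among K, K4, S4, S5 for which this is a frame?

Transitive (axiom 4): yes — every two-step R-path is closed by a direct edge.
Reflexive (axiom T): yes — every world is R-related to itself.
Euclidean (axiom 5): yes — any two successors of a common world are R-related.
So F validates K, K4, S4, S5. The strongest is S5.

S5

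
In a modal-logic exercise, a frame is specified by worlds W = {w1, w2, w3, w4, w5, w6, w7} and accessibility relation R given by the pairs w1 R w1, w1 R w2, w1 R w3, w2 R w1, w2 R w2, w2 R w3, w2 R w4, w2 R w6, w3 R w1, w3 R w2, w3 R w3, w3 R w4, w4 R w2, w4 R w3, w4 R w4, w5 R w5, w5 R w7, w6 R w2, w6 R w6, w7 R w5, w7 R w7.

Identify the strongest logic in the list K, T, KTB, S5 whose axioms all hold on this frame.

Reflexive (axiom T): yes — every world is R-related to itself.
Symmetric (axiom B): yes — every pair in R has its reverse in R.
Euclidean (axiom 5): no — w2 R w1 and w2 R w4, but not w1 R w4.
So F validates K, T, KTB; S5 would additionally require R to be Euclidean. The strongest is KTB.

KTB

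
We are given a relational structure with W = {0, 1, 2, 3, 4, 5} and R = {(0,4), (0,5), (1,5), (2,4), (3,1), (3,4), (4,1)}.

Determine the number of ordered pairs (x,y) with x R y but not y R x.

7

Enumerating: (0,4), (0,5), (1,5), (2,4), (3,1), (3,4), (4,1).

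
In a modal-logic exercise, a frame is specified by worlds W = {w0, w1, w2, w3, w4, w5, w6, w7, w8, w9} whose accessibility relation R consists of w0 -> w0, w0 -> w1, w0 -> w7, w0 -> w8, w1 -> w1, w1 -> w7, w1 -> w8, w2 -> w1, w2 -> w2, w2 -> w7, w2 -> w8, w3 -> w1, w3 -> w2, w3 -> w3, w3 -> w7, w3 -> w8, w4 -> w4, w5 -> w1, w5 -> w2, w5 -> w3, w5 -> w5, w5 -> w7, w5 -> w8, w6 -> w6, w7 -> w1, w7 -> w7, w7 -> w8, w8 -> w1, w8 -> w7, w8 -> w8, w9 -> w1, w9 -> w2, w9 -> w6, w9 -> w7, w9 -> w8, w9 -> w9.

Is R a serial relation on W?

Serial: yes — every world has a successor (e.g. w0 R w0).

Yes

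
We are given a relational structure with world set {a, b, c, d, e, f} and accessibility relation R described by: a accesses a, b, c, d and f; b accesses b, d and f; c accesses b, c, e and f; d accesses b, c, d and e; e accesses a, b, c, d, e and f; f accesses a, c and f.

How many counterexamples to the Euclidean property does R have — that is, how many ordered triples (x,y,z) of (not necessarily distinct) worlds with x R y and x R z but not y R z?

Enumerating: (a,b,a), (a,b,c), (a,c,a), (a,c,d), (a,d,a), (a,d,f), (a,f,b), (a,f,d), (b,d,f), (b,f,b), (b,f,d), (c,b,c), … and 18 more.
Total: 30.

30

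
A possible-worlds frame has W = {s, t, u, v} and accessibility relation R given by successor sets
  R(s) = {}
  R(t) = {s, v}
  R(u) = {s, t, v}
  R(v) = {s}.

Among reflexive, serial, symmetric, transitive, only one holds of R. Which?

Reflexive: no — s is not related to itself.
Serial: no — s has no R-successor.
Symmetric: no — t R s but not s R t.
Transitive: yes — every two-step R-path is closed by a direct edge.
Only transitive holds.

transitive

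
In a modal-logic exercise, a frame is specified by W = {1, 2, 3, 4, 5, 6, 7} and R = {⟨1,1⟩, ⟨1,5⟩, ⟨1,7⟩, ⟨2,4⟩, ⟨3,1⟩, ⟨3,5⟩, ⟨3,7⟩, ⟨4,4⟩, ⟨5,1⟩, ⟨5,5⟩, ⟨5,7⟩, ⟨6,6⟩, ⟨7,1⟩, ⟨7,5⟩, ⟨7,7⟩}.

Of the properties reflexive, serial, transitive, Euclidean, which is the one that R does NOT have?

Reflexive: no — 2 is not related to itself.
Serial: yes — every world has a successor (e.g. 1 R 1).
Transitive: yes — every two-step R-path is closed by a direct edge.
Euclidean: yes — any two successors of a common world are R-related.
Only reflexive fails.

reflexive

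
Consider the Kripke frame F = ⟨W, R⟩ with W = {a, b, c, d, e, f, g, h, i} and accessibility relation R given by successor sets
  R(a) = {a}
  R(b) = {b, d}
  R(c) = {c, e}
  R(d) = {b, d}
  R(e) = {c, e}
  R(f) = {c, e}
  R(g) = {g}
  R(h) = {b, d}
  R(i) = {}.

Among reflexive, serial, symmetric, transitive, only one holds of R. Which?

Reflexive: no — f is not related to itself.
Serial: no — i has no R-successor.
Symmetric: no — f R c but not c R f.
Transitive: yes — every two-step R-path is closed by a direct edge.
Only transitive holds.

transitive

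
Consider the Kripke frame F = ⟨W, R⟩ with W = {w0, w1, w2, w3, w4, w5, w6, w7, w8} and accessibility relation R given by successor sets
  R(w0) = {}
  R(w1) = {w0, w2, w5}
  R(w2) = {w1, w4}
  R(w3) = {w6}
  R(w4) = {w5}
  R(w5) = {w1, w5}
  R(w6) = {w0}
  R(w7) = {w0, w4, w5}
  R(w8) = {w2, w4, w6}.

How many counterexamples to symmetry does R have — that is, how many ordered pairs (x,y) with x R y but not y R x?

Enumerating: (w1,w0), (w2,w4), (w3,w6), (w4,w5), (w6,w0), (w7,w0), (w7,w4), (w7,w5), (w8,w2), (w8,w4), (w8,w6).

11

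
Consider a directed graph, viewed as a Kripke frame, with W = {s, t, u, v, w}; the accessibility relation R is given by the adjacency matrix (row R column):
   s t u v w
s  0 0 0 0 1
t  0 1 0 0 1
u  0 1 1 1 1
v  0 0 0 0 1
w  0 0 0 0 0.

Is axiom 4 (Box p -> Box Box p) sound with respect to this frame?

Axiom 4 corresponds to the accessibility relation being transitive.
Transitive: yes — every two-step R-path is closed by a direct edge.

Yes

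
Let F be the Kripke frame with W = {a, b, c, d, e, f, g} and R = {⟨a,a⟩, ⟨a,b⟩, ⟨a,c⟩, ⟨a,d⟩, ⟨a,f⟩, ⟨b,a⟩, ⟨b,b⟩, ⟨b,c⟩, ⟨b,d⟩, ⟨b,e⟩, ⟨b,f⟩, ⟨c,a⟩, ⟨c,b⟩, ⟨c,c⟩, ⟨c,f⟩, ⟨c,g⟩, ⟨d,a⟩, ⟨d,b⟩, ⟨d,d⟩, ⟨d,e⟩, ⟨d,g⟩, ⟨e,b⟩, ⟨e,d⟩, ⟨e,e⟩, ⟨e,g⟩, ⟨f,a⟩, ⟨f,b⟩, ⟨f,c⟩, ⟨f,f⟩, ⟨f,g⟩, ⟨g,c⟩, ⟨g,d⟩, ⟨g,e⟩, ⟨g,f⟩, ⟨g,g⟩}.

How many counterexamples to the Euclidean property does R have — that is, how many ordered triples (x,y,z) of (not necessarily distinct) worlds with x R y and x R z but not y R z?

38

Enumerating: (a,c,d), (a,d,c), (a,d,f), (a,f,d), (b,a,e), (b,c,d), (b,c,e), (b,d,c), (b,d,f), (b,e,a), (b,e,c), (b,e,f), … and 26 more.
Total: 38.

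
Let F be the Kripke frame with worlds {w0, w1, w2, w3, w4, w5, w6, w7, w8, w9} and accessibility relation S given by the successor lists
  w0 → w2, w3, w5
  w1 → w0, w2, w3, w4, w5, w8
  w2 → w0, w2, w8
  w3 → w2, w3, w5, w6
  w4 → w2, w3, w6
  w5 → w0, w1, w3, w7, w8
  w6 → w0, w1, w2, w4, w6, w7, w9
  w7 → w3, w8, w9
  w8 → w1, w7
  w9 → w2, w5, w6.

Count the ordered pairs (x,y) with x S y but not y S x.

Enumerating: (w0,w3), (w1,w0), (w1,w2), (w1,w3), (w1,w4), (w2,w8), (w3,w2), (w3,w6), (w4,w2), (w4,w3), (w5,w7), (w5,w8), … and 8 more.
Total: 20.

20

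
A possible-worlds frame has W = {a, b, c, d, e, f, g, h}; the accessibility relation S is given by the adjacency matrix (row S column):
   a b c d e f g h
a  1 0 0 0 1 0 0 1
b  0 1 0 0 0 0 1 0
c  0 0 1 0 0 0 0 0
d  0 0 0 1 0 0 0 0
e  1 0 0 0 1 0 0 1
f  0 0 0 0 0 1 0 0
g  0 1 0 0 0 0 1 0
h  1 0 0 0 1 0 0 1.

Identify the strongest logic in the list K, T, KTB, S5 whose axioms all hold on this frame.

Reflexive (axiom T): yes — every world is S-related to itself.
Symmetric (axiom B): yes — every pair in S has its reverse in S.
Euclidean (axiom 5): yes — any two successors of a common world are S-related.
So F validates K, T, KTB, S5. The strongest is S5.

S5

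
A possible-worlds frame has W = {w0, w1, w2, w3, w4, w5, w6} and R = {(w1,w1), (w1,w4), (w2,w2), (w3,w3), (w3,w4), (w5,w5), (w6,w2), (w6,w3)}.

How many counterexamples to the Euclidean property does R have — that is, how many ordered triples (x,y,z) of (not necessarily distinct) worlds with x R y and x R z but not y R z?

6

Enumerating: (w1,w4,w1), (w1,w4,w4), (w3,w4,w3), (w3,w4,w4), (w6,w2,w3), (w6,w3,w2).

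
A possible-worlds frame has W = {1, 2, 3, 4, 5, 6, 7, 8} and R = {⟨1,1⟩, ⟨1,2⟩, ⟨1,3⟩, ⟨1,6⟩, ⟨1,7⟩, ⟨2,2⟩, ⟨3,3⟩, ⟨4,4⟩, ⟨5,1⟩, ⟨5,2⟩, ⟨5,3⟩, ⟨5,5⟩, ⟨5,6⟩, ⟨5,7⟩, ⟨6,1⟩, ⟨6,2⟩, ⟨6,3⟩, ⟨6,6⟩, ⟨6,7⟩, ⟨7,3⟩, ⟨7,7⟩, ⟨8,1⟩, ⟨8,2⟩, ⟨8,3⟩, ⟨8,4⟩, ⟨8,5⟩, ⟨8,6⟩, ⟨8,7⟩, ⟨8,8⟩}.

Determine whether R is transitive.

Yes

Transitive: yes — every two-step R-path is closed by a direct edge.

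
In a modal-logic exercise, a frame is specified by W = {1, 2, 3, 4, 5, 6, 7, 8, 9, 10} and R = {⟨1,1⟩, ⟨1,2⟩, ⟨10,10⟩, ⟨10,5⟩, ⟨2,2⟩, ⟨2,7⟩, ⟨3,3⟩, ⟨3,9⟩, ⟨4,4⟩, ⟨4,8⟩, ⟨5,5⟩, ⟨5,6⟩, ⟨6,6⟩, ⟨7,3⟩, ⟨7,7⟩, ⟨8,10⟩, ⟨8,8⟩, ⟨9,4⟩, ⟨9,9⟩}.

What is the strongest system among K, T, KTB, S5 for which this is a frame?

T

Reflexive (axiom T): yes — every world is R-related to itself.
Symmetric (axiom B): no — 1 R 2 but not 2 R 1.
Euclidean (axiom 5): no — 1 R 2 and 1 R 1, but not 2 R 1.
So F validates K, T; KTB would additionally require R to be symmetric. The strongest is T.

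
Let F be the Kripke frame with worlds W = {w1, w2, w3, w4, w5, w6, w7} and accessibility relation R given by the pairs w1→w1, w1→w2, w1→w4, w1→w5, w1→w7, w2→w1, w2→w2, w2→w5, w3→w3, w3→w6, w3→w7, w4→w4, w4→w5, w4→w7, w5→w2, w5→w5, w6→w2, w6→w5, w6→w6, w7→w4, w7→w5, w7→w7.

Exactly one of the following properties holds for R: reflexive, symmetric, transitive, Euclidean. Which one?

reflexive

Reflexive: yes — every world is R-related to itself.
Symmetric: no — w1 R w4 but not w4 R w1.
Transitive: no — w2 R w1 and w1 R w4, but not w2 R w4.
Euclidean: no — w1 R w2 and w1 R w4, but not w2 R w4.
Only reflexive holds.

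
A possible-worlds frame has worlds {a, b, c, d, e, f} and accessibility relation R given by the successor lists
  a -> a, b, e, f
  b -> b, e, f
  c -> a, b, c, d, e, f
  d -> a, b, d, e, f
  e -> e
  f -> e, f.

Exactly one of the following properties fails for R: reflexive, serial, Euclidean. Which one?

Reflexive: yes — every world is R-related to itself.
Serial: yes — every world has a successor (e.g. a R a).
Euclidean: no — a R e and a R b, but not e R b.
Only Euclidean fails.

Euclidean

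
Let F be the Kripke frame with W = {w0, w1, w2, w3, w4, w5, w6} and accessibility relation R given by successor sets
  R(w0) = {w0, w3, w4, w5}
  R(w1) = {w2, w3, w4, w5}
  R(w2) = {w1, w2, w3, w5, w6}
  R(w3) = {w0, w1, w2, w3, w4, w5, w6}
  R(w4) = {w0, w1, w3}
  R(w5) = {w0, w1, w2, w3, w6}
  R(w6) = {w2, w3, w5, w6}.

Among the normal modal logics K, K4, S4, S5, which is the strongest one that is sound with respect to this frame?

Transitive (axiom 4): no — w0 R w3 and w3 R w1, but not w0 R w1.
Reflexive (axiom T): no — w1 is not related to itself.
Euclidean (axiom 5): no — w0 R w4 and w0 R w5, but not w4 R w5.
So F validates K; K4 would additionally require R to be transitive. The strongest is K.

K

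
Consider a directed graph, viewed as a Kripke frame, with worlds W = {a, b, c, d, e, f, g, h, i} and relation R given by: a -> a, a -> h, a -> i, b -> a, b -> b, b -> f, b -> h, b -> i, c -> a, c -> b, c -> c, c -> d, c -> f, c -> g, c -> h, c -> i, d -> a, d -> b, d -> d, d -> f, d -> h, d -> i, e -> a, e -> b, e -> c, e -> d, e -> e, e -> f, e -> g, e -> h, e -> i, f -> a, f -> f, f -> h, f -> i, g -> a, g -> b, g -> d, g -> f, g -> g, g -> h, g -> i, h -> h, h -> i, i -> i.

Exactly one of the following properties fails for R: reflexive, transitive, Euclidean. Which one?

Euclidean

Reflexive: yes — every world is R-related to itself.
Transitive: yes — every two-step R-path is closed by a direct edge.
Euclidean: no — a R i and a R h, but not i R h.
Only Euclidean fails.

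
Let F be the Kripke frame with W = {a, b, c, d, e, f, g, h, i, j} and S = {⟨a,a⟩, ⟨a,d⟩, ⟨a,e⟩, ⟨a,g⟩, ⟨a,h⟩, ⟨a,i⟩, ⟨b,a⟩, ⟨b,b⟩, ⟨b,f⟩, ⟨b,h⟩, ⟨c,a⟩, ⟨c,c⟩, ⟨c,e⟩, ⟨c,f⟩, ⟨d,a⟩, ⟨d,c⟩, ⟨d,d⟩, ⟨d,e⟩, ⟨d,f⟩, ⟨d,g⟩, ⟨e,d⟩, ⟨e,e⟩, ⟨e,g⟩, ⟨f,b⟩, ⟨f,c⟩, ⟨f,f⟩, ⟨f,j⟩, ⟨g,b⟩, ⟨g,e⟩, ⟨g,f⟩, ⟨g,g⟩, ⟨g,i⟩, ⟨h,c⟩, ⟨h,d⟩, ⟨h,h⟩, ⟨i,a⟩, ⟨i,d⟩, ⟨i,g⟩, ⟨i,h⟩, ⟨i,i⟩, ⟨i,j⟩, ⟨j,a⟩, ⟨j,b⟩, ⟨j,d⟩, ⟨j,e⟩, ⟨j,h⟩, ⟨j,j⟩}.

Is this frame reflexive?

Reflexive: yes — every world is S-related to itself.

Yes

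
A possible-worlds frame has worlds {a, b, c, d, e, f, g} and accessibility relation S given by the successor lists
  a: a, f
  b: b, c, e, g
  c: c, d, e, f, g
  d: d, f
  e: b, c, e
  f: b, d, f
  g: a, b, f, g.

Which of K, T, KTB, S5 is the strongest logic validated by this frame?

Reflexive (axiom T): yes — every world is S-related to itself.
Symmetric (axiom B): no — a S f but not f S a.
Euclidean (axiom 5): no — b S e and b S g, but not e S g.
So F validates K, T; KTB would additionally require S to be symmetric. The strongest is T.

T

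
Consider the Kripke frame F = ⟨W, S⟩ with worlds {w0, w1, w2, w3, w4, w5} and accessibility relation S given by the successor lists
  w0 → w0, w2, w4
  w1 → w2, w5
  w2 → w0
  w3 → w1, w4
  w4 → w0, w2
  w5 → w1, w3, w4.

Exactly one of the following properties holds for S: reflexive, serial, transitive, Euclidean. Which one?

Reflexive: no — w1 is not related to itself.
Serial: yes — every world has a successor (e.g. w0 S w0).
Transitive: no — w1 S w2 and w2 S w0, but not w1 S w0.
Euclidean: no — w0 S w2 and w0 S w4, but not w2 S w4.
Only serial holds.

serial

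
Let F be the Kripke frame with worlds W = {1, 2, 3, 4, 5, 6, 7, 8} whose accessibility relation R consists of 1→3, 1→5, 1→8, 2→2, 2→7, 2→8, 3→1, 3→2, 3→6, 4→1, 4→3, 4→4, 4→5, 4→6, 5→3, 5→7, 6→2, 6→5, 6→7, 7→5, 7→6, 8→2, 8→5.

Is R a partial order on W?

Reflexive: no — 1 is not related to itself.
Transitive: no — 1 R 3 and 3 R 2, but not 1 R 2.
Antisymmetric: no — 1 R 3 and 3 R 1 with 1 ≠ 3.
So R is not a partial order.

No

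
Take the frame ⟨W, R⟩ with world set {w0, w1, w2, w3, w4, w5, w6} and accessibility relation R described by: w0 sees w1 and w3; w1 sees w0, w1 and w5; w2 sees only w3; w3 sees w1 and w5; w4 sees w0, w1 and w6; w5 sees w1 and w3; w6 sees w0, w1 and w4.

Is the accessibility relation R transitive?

Transitive: no — w0 R w1 and w1 R w5, but not w0 R w5.

No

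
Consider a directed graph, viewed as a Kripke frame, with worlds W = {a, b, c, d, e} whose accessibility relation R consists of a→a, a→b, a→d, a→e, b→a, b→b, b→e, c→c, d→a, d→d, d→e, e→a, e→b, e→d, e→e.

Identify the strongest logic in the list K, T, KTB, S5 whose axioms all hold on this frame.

KTB

Reflexive (axiom T): yes — every world is R-related to itself.
Symmetric (axiom B): yes — every pair in R has its reverse in R.
Euclidean (axiom 5): no — a R b and a R d, but not b R d.
So F validates K, T, KTB; S5 would additionally require R to be Euclidean. The strongest is KTB.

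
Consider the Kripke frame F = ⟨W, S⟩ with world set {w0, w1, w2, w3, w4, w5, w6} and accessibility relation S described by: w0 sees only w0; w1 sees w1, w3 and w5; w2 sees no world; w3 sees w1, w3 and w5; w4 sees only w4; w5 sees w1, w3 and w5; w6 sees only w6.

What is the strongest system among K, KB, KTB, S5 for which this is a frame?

KB

Symmetric (axiom B): yes — every pair in S has its reverse in S.
Reflexive (axiom T): no — w2 is not related to itself.
Euclidean (axiom 5): yes — any two successors of a common world are S-related.
So F validates K, KB; KTB would additionally require S to be reflexive. The strongest is KB.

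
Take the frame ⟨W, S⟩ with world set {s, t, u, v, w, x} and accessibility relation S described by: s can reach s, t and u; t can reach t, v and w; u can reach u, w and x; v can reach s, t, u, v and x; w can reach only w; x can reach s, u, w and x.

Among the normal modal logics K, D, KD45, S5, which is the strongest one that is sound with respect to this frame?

D

Serial (axiom D): yes — every world has a successor (e.g. s S s).
Euclidean (axiom 5): no — s S t and s S u, but not t S u.
Transitive (axiom 4): no — s S t and t S v, but not s S v.
Reflexive (axiom T): yes — every world is S-related to itself.
So F validates K, D; KD45 would additionally require S to be Euclidean and transitive. The strongest is D.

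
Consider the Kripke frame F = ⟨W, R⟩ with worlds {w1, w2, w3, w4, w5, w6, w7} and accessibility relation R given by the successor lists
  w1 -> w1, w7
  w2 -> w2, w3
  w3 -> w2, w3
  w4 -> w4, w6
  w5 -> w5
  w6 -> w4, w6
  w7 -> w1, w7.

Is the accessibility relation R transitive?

Transitive: yes — every two-step R-path is closed by a direct edge.

Yes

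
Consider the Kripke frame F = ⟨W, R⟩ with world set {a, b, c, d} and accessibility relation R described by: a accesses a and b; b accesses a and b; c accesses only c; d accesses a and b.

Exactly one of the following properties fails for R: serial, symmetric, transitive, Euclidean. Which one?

symmetric

Serial: yes — every world has a successor (e.g. a R a).
Symmetric: no — d R a but not a R d.
Transitive: yes — every two-step R-path is closed by a direct edge.
Euclidean: yes — any two successors of a common world are R-related.
Only symmetric fails.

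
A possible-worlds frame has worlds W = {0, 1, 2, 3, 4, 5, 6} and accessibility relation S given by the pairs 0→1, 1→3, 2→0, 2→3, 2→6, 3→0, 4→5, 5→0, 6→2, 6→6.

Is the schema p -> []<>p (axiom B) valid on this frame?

No

Axiom B corresponds to the accessibility relation being symmetric.
Symmetric: no — 0 S 1 but not 1 S 0.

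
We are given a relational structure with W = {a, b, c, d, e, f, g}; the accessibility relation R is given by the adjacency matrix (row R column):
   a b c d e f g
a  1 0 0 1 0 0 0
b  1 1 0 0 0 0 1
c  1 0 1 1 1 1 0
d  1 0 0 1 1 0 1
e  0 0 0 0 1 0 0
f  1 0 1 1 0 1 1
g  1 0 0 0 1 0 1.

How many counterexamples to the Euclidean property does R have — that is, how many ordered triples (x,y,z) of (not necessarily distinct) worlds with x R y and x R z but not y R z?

Enumerating: (b,a,b), (b,a,g), (b,g,b), (c,a,c), (c,a,e), (c,a,f), (c,d,c), (c,d,f), (c,e,a), (c,e,c), (c,e,d), (c,e,f), … and 20 more.
Total: 32.

32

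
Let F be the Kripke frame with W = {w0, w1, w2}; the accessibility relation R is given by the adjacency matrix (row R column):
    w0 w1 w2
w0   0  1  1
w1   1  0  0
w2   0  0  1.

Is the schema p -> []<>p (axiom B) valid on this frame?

No

By correspondence theory, B is valid on a frame iff R is symmetric.
Symmetric: no — w0 R w2 but not w2 R w0.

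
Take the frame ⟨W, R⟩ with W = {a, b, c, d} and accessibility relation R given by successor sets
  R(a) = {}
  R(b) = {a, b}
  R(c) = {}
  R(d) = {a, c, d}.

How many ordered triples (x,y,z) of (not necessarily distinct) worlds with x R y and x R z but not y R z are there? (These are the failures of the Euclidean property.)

8

Enumerating: (b,a,a), (b,a,b), (d,a,a), (d,a,c), (d,a,d), (d,c,a), (d,c,c), (d,c,d).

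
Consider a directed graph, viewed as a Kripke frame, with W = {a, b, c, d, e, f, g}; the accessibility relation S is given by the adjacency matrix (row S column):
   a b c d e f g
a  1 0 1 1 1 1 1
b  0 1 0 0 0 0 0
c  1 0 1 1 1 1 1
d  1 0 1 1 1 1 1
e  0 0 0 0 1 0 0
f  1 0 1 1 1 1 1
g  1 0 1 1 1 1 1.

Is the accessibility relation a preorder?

Yes

Reflexive: yes — every world is S-related to itself.
Transitive: yes — every two-step S-path is closed by a direct edge.
So S is a preorder.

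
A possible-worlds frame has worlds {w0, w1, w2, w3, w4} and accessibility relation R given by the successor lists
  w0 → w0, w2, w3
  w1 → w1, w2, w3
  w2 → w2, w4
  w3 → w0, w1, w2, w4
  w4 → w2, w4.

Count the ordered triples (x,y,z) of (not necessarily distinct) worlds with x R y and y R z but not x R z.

8

Enumerating: (w0,w2,w4), (w0,w3,w1), (w0,w3,w4), (w1,w2,w4), (w1,w3,w0), (w1,w3,w4), (w3,w0,w3), (w3,w1,w3).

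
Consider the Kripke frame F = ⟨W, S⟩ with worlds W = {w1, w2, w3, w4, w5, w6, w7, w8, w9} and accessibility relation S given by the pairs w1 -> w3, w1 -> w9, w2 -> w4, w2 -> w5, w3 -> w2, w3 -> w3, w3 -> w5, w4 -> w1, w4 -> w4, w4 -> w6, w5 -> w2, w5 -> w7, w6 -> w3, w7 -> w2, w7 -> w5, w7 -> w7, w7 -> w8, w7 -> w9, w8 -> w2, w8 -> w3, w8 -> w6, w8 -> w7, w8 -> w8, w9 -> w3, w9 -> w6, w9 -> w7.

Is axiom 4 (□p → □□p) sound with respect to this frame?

No

Axiom 4 corresponds to the accessibility relation being transitive.
Transitive: no — w1 S w3 and w3 S w2, but not w1 S w2.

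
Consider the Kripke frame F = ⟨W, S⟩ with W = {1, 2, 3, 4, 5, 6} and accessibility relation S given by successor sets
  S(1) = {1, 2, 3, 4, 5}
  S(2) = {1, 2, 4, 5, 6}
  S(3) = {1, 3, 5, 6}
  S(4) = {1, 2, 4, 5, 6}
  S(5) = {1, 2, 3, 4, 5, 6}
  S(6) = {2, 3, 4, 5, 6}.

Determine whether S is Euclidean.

Euclidean: no — 1 S 2 and 1 S 3, but not 2 S 3.

No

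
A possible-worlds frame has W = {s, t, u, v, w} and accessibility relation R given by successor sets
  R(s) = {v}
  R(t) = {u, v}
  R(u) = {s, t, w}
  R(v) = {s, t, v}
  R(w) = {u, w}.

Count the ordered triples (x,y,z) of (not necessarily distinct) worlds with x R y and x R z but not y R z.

Enumerating: (t,u,u), (t,u,v), (t,v,u), (u,s,s), (u,s,t), (u,s,w), (u,t,s), (u,t,t), (u,t,w), (u,w,s), (u,w,t), (v,s,s), (v,s,t), (v,t,s), (v,t,t), (w,u,u).

16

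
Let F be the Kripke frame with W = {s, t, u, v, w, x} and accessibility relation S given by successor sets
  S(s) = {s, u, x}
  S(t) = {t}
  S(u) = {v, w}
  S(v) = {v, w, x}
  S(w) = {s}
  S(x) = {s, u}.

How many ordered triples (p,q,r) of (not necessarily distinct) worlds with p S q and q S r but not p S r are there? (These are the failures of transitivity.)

Enumerating: (s,u,v), (s,u,w), (u,v,x), (u,w,s), (v,w,s), (v,x,s), (v,x,u), (w,s,u), (w,s,x), (x,s,x), (x,u,v), (x,u,w).

12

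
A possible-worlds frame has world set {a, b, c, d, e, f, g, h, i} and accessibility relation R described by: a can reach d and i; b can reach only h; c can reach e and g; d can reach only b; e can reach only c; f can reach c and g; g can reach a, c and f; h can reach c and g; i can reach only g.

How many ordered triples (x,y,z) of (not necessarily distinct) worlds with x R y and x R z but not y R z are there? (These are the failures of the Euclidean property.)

Enumerating: (a,d,d), (a,d,i), (a,i,d), (a,i,i), (b,h,h), (c,e,e), (c,e,g), (c,g,e), (c,g,g), (d,b,b), (e,c,c), (f,c,c), … and 12 more.
Total: 24.

24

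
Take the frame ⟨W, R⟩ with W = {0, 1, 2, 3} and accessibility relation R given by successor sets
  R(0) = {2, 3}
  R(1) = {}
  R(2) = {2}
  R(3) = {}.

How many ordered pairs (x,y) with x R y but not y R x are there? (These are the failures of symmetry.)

2

Enumerating: (0,2), (0,3).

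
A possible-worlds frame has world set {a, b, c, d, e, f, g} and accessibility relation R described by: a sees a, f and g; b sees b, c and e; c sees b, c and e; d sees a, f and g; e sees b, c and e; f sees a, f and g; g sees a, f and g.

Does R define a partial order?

Reflexive: no — d is not related to itself.
Transitive: yes — every two-step R-path is closed by a direct edge.
Antisymmetric: no — a R f and f R a with a ≠ f.
So R is not a partial order.

No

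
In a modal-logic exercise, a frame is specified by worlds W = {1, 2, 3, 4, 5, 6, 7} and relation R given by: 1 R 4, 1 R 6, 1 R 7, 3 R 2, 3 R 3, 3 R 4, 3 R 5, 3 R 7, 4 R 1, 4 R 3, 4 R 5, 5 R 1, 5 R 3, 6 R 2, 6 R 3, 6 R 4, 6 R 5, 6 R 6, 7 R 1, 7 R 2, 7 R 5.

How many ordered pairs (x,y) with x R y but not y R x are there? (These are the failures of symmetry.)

Enumerating: (1,6), (3,2), (3,7), (4,5), (5,1), (6,2), (6,3), (6,4), (6,5), (7,2), (7,5).

11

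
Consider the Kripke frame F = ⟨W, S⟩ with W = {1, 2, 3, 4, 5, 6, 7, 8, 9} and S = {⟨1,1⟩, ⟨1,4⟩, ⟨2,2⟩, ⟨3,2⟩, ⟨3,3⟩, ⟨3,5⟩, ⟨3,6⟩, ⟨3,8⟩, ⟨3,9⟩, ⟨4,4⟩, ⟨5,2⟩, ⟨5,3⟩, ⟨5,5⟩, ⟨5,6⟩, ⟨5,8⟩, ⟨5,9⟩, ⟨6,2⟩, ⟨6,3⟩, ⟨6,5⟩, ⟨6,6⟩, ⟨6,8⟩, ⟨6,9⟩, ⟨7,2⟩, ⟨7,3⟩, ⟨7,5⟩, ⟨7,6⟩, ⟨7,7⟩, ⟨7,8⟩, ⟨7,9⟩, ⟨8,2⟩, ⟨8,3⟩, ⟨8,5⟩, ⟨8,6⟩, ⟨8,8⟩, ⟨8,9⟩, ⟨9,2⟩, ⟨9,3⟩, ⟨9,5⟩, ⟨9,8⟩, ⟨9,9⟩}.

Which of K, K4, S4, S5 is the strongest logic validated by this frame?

Transitive (axiom 4): no — 9 S 3 and 3 S 6, but not 9 S 6.
Reflexive (axiom T): yes — every world is S-related to itself.
Euclidean (axiom 5): no — 3 S 2 and 3 S 5, but not 2 S 5.
So F validates K; K4 would additionally require S to be transitive. The strongest is K.

K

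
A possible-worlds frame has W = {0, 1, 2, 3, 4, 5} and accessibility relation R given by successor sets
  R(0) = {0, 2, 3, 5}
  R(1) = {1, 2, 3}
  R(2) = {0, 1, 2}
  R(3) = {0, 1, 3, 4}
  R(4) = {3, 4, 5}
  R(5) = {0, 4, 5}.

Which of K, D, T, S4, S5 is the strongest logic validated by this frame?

T

Serial (axiom D): yes — every world has a successor (e.g. 0 R 0).
Reflexive (axiom T): yes — every world is R-related to itself.
Transitive (axiom 4): no — 0 R 2 and 2 R 1, but not 0 R 1.
Euclidean (axiom 5): no — 0 R 2 and 0 R 3, but not 2 R 3.
So F validates K, D, T; S4 would additionally require R to be transitive. The strongest is T.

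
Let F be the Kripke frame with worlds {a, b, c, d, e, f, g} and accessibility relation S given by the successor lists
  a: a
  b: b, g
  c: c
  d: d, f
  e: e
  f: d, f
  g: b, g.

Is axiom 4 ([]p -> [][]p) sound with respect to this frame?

Yes

By correspondence theory, 4 is valid on a frame iff S is transitive.
Transitive: yes — every two-step S-path is closed by a direct edge.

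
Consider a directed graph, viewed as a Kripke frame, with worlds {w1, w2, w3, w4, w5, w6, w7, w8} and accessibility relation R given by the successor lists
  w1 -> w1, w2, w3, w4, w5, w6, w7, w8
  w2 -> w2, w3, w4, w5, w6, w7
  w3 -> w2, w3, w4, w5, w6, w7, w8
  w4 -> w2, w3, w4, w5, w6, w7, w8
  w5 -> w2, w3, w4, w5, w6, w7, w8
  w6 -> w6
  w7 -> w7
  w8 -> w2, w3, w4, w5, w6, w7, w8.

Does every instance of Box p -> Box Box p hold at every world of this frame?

By correspondence theory, 4 is valid on a frame iff R is transitive.
Transitive: no — w2 R w3 and w3 R w8, but not w2 R w8.

No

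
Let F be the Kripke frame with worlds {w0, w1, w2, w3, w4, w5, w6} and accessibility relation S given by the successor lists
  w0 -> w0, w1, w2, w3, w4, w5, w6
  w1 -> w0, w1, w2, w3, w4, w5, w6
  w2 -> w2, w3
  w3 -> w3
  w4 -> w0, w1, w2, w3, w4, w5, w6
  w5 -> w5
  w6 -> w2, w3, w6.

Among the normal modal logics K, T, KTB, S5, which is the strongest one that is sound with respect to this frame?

T

Reflexive (axiom T): yes — every world is S-related to itself.
Symmetric (axiom B): no — w0 S w2 but not w2 S w0.
Euclidean (axiom 5): no — w0 S w2 and w0 S w1, but not w2 S w1.
So F validates K, T; KTB would additionally require S to be symmetric. The strongest is T.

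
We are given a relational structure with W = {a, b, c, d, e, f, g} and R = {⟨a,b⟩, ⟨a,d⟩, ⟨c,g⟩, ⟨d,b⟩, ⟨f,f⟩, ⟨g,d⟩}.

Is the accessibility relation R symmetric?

Symmetric: no — a R b but not b R a.

No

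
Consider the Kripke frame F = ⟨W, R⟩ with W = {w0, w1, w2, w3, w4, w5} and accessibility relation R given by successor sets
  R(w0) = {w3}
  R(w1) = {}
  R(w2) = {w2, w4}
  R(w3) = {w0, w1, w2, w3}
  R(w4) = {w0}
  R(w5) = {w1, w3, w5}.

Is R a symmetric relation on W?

No

Symmetric: no — w2 R w4 but not w4 R w2.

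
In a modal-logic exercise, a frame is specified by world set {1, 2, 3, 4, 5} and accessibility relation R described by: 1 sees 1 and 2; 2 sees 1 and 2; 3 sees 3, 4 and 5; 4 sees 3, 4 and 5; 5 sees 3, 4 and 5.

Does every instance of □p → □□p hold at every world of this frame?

Yes

By correspondence theory, 4 is valid on a frame iff R is transitive.
Transitive: yes — every two-step R-path is closed by a direct edge.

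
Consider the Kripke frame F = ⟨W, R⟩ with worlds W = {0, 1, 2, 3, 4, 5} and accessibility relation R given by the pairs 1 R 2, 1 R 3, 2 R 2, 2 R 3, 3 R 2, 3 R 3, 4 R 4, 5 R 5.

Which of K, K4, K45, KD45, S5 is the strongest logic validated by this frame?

K45

Transitive (axiom 4): yes — every two-step R-path is closed by a direct edge.
Euclidean (axiom 5): yes — any two successors of a common world are R-related.
Serial (axiom D): no — 0 has no R-successor.
Reflexive (axiom T): no — 0 is not related to itself.
So F validates K, K4, K45; KD45 would additionally require R to be serial. The strongest is K45.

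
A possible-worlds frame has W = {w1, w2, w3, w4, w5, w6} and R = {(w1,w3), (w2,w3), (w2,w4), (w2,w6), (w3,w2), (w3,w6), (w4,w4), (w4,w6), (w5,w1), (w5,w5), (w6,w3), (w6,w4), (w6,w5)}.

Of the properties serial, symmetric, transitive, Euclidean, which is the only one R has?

Serial: yes — every world has a successor (e.g. w1 R w3).
Symmetric: no — w1 R w3 but not w3 R w1.
Transitive: no — w1 R w3 and w3 R w2, but not w1 R w2.
Euclidean: no — w2 R w3 and w2 R w4, but not w3 R w4.
Only serial holds.

serial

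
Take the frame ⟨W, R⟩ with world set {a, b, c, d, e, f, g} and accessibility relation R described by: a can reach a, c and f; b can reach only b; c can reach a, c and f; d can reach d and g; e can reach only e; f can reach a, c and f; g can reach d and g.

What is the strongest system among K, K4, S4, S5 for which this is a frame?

Transitive (axiom 4): yes — every two-step R-path is closed by a direct edge.
Reflexive (axiom T): yes — every world is R-related to itself.
Euclidean (axiom 5): yes — any two successors of a common world are R-related.
So F validates K, K4, S4, S5. The strongest is S5.

S5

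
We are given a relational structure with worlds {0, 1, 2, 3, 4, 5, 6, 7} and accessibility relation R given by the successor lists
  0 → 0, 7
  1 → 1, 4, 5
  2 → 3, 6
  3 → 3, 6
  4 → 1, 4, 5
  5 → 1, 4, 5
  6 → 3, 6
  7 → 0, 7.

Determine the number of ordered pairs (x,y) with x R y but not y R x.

2

Enumerating: (2,3), (2,6).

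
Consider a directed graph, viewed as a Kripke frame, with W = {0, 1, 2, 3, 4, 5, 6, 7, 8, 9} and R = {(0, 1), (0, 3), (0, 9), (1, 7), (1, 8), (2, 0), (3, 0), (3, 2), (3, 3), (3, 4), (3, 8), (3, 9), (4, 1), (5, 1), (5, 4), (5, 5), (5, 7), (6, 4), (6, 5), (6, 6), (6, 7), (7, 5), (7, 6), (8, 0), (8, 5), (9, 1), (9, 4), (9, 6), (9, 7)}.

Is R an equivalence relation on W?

Reflexive: no — 0 is not related to itself.
Symmetric: no — 0 R 1 but not 1 R 0.
Transitive: no — 0 R 1 and 1 R 7, but not 0 R 7.
So R is not an equivalence relation.

No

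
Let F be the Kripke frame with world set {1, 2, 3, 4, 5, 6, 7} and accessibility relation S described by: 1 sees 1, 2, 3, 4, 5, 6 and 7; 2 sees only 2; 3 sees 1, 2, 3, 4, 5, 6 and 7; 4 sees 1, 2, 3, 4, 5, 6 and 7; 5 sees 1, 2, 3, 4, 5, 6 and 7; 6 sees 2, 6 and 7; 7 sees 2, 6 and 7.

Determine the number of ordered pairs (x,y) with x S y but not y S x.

Enumerating: (1,2), (1,6), (1,7), (3,2), (3,6), (3,7), (4,2), (4,6), (4,7), (5,2), (5,6), (5,7), (6,2), (7,2).

14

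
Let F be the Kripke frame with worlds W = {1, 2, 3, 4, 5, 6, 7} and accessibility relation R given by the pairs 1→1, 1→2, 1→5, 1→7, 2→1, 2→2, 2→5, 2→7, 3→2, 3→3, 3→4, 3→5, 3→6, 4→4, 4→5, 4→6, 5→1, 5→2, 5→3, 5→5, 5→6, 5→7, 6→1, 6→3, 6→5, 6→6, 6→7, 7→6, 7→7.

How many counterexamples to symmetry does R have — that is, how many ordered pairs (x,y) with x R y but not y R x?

8

Enumerating: (1,7), (2,7), (3,2), (3,4), (4,5), (4,6), (5,7), (6,1).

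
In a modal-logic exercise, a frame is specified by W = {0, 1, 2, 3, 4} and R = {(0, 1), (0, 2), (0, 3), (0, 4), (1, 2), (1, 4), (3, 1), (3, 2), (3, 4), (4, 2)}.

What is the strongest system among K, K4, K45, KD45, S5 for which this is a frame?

K4

Transitive (axiom 4): yes — every two-step R-path is closed by a direct edge.
Euclidean (axiom 5): no — 0 R 1 and 0 R 3, but not 1 R 3.
Serial (axiom D): no — 2 has no R-successor.
Reflexive (axiom T): no — 0 is not related to itself.
So F validates K, K4; K45 would additionally require R to be Euclidean. The strongest is K4.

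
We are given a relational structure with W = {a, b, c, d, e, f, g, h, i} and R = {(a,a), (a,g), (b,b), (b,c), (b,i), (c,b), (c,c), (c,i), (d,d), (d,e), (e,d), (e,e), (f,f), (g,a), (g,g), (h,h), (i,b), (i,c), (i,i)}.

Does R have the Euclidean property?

Euclidean: yes — any two successors of a common world are R-related.

Yes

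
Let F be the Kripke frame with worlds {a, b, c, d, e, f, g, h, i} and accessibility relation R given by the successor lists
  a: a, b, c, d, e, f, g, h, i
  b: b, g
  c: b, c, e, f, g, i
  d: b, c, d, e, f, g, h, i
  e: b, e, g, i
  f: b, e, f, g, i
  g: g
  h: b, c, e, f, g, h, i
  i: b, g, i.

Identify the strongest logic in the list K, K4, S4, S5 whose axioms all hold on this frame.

Transitive (axiom 4): yes — every two-step R-path is closed by a direct edge.
Reflexive (axiom T): yes — every world is R-related to itself.
Euclidean (axiom 5): no — a R b and a R c, but not b R c.
So F validates K, K4, S4; S5 would additionally require R to be Euclidean. The strongest is S4.

S4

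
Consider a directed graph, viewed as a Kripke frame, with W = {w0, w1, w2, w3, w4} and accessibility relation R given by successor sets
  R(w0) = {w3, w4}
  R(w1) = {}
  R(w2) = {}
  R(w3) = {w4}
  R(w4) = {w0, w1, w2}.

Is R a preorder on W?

No

Reflexive: no — w0 is not related to itself.
Transitive: no — w0 R w4 and w4 R w1, but not w0 R w1.
So R is not a preorder.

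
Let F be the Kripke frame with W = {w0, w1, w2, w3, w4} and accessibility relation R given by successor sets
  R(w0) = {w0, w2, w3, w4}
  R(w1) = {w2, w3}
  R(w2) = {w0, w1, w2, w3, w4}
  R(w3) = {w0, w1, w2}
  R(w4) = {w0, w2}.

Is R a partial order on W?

Reflexive: no — w1 is not related to itself.
Transitive: no — w0 R w2 and w2 R w1, but not w0 R w1.
Antisymmetric: no — w0 R w2 and w2 R w0 with w0 ≠ w2.
So R is not a partial order.

No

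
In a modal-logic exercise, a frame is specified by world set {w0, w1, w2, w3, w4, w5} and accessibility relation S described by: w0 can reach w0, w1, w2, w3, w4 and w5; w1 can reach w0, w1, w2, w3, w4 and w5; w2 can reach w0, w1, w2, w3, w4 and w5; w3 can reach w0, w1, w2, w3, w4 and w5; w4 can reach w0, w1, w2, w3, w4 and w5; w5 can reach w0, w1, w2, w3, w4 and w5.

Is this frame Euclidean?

Yes

Euclidean: yes — any two successors of a common world are S-related.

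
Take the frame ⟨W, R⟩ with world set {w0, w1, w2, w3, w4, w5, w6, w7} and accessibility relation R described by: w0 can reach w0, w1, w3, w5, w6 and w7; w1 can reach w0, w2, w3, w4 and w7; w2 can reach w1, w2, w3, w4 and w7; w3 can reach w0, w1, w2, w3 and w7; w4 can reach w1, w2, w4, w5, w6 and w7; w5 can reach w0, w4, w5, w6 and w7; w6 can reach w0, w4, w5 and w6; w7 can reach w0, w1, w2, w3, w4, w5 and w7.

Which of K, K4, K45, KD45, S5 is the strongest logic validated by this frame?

Transitive (axiom 4): no — w0 R w1 and w1 R w2, but not w0 R w2.
Euclidean (axiom 5): no — w0 R w1 and w0 R w5, but not w1 R w5.
Serial (axiom D): yes — every world has a successor (e.g. w0 R w0).
Reflexive (axiom T): no — w1 is not related to itself.
So F validates K; K4 would additionally require R to be transitive. The strongest is K.

K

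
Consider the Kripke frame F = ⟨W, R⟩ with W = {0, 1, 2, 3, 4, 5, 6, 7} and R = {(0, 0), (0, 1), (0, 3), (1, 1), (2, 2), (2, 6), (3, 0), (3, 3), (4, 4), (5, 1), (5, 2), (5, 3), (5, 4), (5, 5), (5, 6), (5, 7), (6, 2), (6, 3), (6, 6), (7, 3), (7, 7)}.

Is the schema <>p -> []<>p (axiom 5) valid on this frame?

Axiom 5 corresponds to the accessibility relation being Euclidean.
Euclidean: no — 0 R 1 and 0 R 3, but not 1 R 3.

No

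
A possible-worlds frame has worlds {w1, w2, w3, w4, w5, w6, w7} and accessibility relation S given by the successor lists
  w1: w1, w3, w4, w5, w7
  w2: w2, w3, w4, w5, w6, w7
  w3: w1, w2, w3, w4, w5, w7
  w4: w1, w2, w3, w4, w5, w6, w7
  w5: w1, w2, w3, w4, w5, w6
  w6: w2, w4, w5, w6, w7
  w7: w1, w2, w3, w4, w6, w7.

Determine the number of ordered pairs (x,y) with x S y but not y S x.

S is symmetric; there are no such tuples.

0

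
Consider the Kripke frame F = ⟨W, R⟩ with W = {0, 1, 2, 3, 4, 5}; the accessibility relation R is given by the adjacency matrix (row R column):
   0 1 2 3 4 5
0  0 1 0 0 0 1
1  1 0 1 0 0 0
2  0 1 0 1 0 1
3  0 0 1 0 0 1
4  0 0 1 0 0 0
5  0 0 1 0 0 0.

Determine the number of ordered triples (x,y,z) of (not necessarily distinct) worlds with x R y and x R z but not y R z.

20

Enumerating: (0,1,1), (0,1,5), (0,5,1), (0,5,5), (1,0,0), (1,0,2), (1,2,0), (1,2,2), (2,1,1), (2,1,3), (2,1,5), (2,3,1), … and 8 more.
Total: 20.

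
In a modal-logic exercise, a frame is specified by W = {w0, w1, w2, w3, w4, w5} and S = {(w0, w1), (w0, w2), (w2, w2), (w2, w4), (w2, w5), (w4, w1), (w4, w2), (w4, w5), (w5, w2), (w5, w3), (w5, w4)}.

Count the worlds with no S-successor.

Enumerating: w1, w3.

2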